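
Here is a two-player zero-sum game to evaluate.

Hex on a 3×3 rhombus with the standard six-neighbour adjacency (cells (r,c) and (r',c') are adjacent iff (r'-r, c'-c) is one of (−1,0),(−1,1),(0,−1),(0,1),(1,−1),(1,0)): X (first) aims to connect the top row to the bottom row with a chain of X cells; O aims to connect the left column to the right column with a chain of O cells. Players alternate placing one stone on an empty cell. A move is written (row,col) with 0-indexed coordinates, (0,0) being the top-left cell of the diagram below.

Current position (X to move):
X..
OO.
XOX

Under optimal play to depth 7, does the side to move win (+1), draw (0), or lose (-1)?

value(X../OO./XOX, X) = -1

p1 X@[X../OO./XOX]: (0,1)[XX./OO./XOX]-1* (0,2)[X.X/OO./XOX]-1 (1,2)[X../OOX/XOX]-1
p2 O@[XX./OO./XOX]: (0,2)[XXO/OO./XOX]+1* (1,2)[XX./OOO/XOX]+1
p3 X@[XXO/OO./XOX] terminal -1; root [X../OO./XOX] d7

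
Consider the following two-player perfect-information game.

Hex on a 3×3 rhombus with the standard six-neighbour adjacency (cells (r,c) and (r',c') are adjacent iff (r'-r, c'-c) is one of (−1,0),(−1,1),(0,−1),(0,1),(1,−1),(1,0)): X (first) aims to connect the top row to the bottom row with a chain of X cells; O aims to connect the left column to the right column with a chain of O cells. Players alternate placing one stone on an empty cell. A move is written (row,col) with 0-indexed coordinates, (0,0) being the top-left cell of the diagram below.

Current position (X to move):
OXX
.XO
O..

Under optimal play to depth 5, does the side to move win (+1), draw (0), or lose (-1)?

p1 X@[OXX/.XO/O..]: (1,0)[OXX/XXO/O..]-1 (2,1)[OXX/.XO/OX.]+1* (2,2)[OXX/.XO/O.X]-1
p2 O@[OXX/.XO/OX.] terminal -1; root [OXX/.XO/O..] d5

value(OXX/.XO/O.., X) = +1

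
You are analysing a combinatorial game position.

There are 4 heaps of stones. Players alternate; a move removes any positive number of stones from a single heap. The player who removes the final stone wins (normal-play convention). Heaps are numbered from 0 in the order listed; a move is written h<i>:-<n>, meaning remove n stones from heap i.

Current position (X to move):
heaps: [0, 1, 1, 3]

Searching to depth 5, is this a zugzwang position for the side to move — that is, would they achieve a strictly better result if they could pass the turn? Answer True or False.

zugzwang((0,1,1,3), X) = False

ply 1, X at (0,1,1,3) | h1:-1=-1→(0,0,1,3); h2:-1=-1→(0,1,0,3); h3:-1=-1→(0,1,1,2); h3:-2=-1→(0,1,1,1); h3:-3=+1→(0,1,1,0)*
ply 2, O at (0,1,1,0) | h1:-1=-1→(0,0,1,0)*; h2:-1=-1→(0,1,0,0)
ply 3, X at (0,0,1,0) | h2:-1=+1→(0,0,0,0)*
ply 4: (0,0,0,0) is terminal -1 (O); from (0,1,1,3) depth 5
pass branch (O moves first from the same position):
  | ply 1, O at (0,1,1,3) | h1:-1=-1→(0,0,1,3); h2:-1=-1→(0,1,0,3); h3:-1=-1→(0,1,1,2); h3:-2=-1→(0,1,1,1); h3:-3=+1→(0,1,1,0)*
  | ply 2, X at (0,1,1,0) | h1:-1=-1→(0,0,1,0)*; h2:-1=-1→(0,1,0,0)
  | ply 3, O at (0,0,1,0) | h2:-1=+1→(0,0,0,0)*
  | ply 4: (0,0,0,0) is terminal -1 (X); from (0,1,1,3) depth 5
X moving scores +1; X passing scores -1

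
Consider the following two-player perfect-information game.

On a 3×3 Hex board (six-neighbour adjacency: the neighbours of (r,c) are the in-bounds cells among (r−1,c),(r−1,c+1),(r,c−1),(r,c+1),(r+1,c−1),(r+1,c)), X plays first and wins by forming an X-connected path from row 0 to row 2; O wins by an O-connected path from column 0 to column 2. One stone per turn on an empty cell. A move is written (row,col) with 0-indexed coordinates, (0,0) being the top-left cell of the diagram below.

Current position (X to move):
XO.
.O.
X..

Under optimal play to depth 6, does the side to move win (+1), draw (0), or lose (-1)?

value(XO./.O./X.., X) = +1

p1 X@[XO./.O./X..]: (0,2)[XOX/.O./X..]+1* (1,0)[XO./XO./X..]+1 (1,2)[XO./.OX/X..]+1 (2,1)[XO./.O./XX.]-1 (2,2)[XO./.O./X.X]-1
p2 O@[XOX/.O./X..]: (1,0)[XOX/OO./X..]-1* (1,2)[XOX/.OO/X..]-1 (2,1)[XOX/.O./XO.]-1 (2,2)[XOX/.O./X.O]-1
p3 X@[XOX/OO./X..]: (1,2)[XOX/OOX/X..]+1* (2,1)[XOX/OO./XX.]-1 (2,2)[XOX/OO./X.X]-1
p4 O@[XOX/OOX/X..]: (2,1)[XOX/OOX/XO.]-1* (2,2)[XOX/OOX/X.O]-1
p5 X@[XOX/OOX/XO.]: (2,2)[XOX/OOX/XOX]+1*
p6 O@[XOX/OOX/XOX] terminal -1; root [XO./.O./X..] d6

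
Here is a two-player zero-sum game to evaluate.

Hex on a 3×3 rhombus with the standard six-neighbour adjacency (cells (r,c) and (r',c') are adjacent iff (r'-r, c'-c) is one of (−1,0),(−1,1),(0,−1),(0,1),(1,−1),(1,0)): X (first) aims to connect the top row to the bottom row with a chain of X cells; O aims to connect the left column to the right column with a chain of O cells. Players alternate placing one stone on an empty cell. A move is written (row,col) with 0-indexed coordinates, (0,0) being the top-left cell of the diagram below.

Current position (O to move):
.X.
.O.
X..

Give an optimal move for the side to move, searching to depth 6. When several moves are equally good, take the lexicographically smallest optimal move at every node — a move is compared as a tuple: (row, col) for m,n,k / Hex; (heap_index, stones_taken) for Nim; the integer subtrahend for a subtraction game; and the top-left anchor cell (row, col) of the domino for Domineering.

O's best at [.X./.O./X..]: (1,0)

[.X./.O./X..] O move#1: (0,0):-1/OX./.O./X.., (0,2):-1/.XO/.O./X.., (1,0):+1/.X./OO./X..*, (1,2):-1/.X./.OO/X.., (2,1):-1/.X./.O./XO., (2,2):-1/.X./.O./X.O
[.X./OO./X..] X move#2: (0,0):-1/XX./OO./X..*, (0,2):-1/.XX/OO./X.., (1,2):-1/.X./OOX/X.., (2,1):-1/.X./OO./XX., (2,2):-1/.X./OO./X.X
[XX./OO./X..] O move#3: (0,2):+1/XXO/OO./X..*, (1,2):+1/XX./OOO/X.., (2,1):+1/XX./OO./XO., (2,2):+1/XX./OO./X.O
[XXO/OO./X..] end (terminal -1, X#4); searched .X./.O./X.. to 6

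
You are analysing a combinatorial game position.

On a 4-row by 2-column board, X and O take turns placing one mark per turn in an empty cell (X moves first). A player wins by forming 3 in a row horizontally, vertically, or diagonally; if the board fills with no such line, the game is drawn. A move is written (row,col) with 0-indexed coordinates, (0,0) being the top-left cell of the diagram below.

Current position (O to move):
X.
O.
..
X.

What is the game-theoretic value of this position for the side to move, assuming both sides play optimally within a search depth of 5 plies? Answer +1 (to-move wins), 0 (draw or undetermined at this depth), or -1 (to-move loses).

value(X./O./../X., O) = 0

[X./O./../X.] O move#1: (0,1):+0/XO/O./../X.*, (1,1):+0/X./OO/../X., (2,0):+0/X./O./O./X., (2,1):+0/X./O./.O/X., (3,1):+0/X./O./../XO
[XO/O./../X.] X move#2: (1,1):+0/XO/OX/../X.*, (2,0):+0/XO/O./X./X., (2,1):+0/XO/O./.X/X., (3,1):+0/XO/O./../XX
[XO/OX/../X.] O move#3: (2,0):+0/XO/OX/O./X.*, (2,1):+0/XO/OX/.O/X., (3,1):+0/XO/OX/../XO
[XO/OX/O./X.] X move#4: (2,1):+0/XO/OX/OX/X.*, (3,1):+0/XO/OX/O./XX
[XO/OX/OX/X.] O move#5: (3,1):+0/XO/OX/OX/XO*
[XO/OX/OX/XO] end (terminal +0, X#6); searched X./O./../X. to 5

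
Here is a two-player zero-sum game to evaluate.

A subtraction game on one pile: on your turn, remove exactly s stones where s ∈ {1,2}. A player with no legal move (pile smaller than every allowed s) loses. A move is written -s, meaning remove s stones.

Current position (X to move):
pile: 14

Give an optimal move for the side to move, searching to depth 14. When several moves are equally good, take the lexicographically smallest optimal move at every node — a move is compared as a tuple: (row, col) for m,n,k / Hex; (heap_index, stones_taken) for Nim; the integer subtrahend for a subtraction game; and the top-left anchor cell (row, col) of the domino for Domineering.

X's best at [14]: -2

p1 X@[14]: -1[13]-1 -2[12]+1*
p2 O@[12]: -1[11]-1* -2[10]-1
p3 X@[11]: -1[10]-1 -2[9]+1*
p4 O@[9]: -1[8]-1* -2[7]-1
p5 X@[8]: -1[7]-1 -2[6]+1*
p6 O@[6]: -1[5]-1* -2[4]-1
p7 X@[5]: -1[4]-1 -2[3]+1*
p8 O@[3]: -1[2]-1* -2[1]-1
p9 X@[2]: -1[1]-1 -2[0]+1*
p10 O@[0] terminal -1; root [14] d14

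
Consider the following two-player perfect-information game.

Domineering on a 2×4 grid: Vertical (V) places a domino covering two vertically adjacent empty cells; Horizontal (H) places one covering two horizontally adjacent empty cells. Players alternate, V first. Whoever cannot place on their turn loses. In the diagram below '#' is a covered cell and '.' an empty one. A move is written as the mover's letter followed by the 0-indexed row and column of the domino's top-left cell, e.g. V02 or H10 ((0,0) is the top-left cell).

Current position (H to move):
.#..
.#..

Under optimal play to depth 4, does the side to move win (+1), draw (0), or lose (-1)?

value(.#../.#.., H) = +1

[.#../.#..] H move#1: H02:+1/.###/.#..*, H12:+1/.#../.###
[.###/.#..] V move#2: V00:-1/####/##..*
[####/##..] H move#3: H12:+1/####/####*
[####/####] end (terminal -1, V#4); searched .#../.#.. to 4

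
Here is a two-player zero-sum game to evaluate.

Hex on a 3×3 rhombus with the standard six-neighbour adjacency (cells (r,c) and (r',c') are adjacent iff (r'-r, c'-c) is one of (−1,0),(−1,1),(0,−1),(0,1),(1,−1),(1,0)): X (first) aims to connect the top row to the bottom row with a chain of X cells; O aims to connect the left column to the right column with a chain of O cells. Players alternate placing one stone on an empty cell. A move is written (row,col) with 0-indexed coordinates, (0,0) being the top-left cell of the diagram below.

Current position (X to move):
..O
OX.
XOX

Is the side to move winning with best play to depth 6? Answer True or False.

ply 1, X at ..O/OX./XOX | (0,0)=-1→X.O/OX./XOX; (0,1)=+1→.XO/OX./XOX*; (1,2)=-1→..O/OXX/XOX
ply 2: .XO/OX./XOX is terminal -1 (O); from ..O/OX./XOX depth 6

X winning at [..O/OX./XOX]: True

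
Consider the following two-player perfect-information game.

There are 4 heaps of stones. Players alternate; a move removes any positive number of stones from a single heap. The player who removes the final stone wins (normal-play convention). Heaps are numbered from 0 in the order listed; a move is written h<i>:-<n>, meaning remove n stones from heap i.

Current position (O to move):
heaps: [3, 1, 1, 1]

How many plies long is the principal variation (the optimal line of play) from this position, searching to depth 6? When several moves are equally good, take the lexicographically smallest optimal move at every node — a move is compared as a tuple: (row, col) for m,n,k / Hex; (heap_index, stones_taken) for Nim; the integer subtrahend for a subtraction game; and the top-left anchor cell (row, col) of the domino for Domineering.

[(3,1,1,1)] O move#1: h0:-1:-1/(2,1,1,1), h0:-2:+1/(1,1,1,1)*, h0:-3:-1/(0,1,1,1), h1:-1:-1/(3,0,1,1), h2:-1:-1/(3,1,0,1), h3:-1:-1/(3,1,1,0)
[(1,1,1,1)] X move#2: h0:-1:-1/(0,1,1,1)*, h1:-1:-1/(1,0,1,1), h2:-1:-1/(1,1,0,1), h3:-1:-1/(1,1,1,0)
[(0,1,1,1)] O move#3: h1:-1:+1/(0,0,1,1)*, h2:-1:+1/(0,1,0,1), h3:-1:+1/(0,1,1,0)
[(0,0,1,1)] X move#4: h2:-1:-1/(0,0,0,1)*, h3:-1:-1/(0,0,1,0)
[(0,0,0,1)] O move#5: h3:-1:+1/(0,0,0,0)*
[(0,0,0,0)] end (terminal -1, X#6); searched (3,1,1,1) to 6

PV length from [(3,1,1,1)]: 5 plies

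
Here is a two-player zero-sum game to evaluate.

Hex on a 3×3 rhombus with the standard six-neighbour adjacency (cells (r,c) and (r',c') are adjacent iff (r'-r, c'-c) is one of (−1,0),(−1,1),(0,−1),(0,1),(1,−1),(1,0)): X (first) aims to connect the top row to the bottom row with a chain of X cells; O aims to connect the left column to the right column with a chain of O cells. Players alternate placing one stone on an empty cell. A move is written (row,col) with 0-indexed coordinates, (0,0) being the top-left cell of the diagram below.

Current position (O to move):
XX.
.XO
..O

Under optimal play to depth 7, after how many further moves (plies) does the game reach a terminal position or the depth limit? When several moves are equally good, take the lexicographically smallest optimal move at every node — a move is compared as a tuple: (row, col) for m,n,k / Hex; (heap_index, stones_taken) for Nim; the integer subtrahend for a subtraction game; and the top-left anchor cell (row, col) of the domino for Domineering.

ply 1, O at XX./.XO/..O | (0,2)=-1→XXO/.XO/..O*; (1,0)=-1→XX./OXO/..O; (2,0)=-1→XX./.XO/O.O; (2,1)=-1→XX./.XO/.OO
ply 2, X at XXO/.XO/..O | (1,0)=+1→XXO/XXO/..O*; (2,0)=+1→XXO/.XO/X.O; (2,1)=+1→XXO/.XO/.XO
ply 3, O at XXO/XXO/..O | (2,0)=-1→XXO/XXO/O.O*; (2,1)=-1→XXO/XXO/.OO
ply 4, X at XXO/XXO/O.O | (2,1)=+1→XXO/XXO/OXO*
ply 5: XXO/XXO/OXO is terminal -1 (O); from XX./.XO/..O depth 7

PV length from [XX./.XO/..O]: 4 plies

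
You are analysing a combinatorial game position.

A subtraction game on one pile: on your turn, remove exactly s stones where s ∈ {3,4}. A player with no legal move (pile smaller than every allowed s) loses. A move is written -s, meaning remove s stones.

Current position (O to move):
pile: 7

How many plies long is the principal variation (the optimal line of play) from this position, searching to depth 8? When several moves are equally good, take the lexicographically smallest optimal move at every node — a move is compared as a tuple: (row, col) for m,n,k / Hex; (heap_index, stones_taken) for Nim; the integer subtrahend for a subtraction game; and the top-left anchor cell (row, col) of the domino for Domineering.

ply 1, O at 7 | -3=-1→4*; -4=-1→3
ply 2, X at 4 | -3=+1→1*; -4=+1→0
ply 3: 1 is terminal -1 (O); from 7 depth 8

PV length from [7]: 2 plies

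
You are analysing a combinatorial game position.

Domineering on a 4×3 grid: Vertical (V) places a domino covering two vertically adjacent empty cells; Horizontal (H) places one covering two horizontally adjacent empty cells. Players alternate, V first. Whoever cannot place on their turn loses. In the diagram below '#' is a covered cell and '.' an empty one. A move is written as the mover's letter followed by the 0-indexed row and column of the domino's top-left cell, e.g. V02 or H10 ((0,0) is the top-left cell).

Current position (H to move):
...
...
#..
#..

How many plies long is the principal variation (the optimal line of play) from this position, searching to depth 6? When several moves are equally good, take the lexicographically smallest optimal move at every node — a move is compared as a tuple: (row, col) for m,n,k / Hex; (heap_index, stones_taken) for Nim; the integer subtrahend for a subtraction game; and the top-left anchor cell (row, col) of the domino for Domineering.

PV length from [.../.../#../#..]: 4 plies

[.../.../#../#..] H move#1: H00:-1/##./.../#../#..*, H01:-1/.##/.../#../#.., H10:-1/.../##./#../#.., H11:-1/.../.##/#../#.., H21:-1/.../.../###/#.., H31:-1/.../.../#../###
[##./.../#../#..] V move#2: V02:-1/###/..#/#../#.., V11:+1/##./.#./##./#..*, V12:+1/##./..#/#.#/#.., V21:+1/##./.../##./##., V22:+1/##./.../#.#/#.#
[##./.#./##./#..] H move#3: H31:-1/##./.#./##./###*
[##./.#./##./###] V move#4: V02:+1/###/.##/##./###*, V12:+1/##./.##/###/###
[###/.##/##./###] end (terminal -1, H#5); searched .../.../#../#.. to 6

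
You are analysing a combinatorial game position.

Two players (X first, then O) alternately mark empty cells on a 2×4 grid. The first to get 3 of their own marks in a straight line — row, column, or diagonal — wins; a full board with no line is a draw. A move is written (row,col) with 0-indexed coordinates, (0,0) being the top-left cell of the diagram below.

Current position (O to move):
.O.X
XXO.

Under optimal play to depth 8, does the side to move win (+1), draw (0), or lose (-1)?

ply 1, O at .O.X/XXO. | (0,0)=+0→OO.X/XXO.*; (0,2)=+0→.OOX/XXO.; (1,3)=+0→.O.X/XXOO
ply 2, X at OO.X/XXO. | (0,2)=+0→OOXX/XXO.*; (1,3)=-1→OO.X/XXOX
ply 3, O at OOXX/XXO. | (1,3)=+0→OOXX/XXOO*
ply 4: OOXX/XXOO is terminal +0 (X); from .O.X/XXO. depth 8

value(.O.X/XXO., O) = 0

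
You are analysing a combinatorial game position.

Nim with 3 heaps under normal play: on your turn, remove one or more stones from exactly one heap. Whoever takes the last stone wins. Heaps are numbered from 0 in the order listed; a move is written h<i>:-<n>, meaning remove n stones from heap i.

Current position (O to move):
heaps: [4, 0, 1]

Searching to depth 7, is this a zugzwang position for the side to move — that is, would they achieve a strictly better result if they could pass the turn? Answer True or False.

[(4,0,1)] O move#1: h0:-1:-1/(3,0,1), h0:-2:-1/(2,0,1), h0:-3:+1/(1,0,1)*, h0:-4:-1/(0,0,1), h2:-1:-1/(4,0,0)
[(1,0,1)] X move#2: h0:-1:-1/(0,0,1)*, h2:-1:-1/(1,0,0)
[(0,0,1)] O move#3: h2:-1:+1/(0,0,0)*
[(0,0,0)] end (terminal -1, X#4); searched (4,0,1) to 7
pass branch (X moves first from the same position):
  | [(4,0,1)] X move#1: h0:-1:-1/(3,0,1), h0:-2:-1/(2,0,1), h0:-3:+1/(1,0,1)*, h0:-4:-1/(0,0,1), h2:-1:-1/(4,0,0)
  | [(1,0,1)] O move#2: h0:-1:-1/(0,0,1)*, h2:-1:-1/(1,0,0)
  | [(0,0,1)] X move#3: h2:-1:+1/(0,0,0)*
  | [(0,0,0)] end (terminal -1, O#4); searched (4,0,1) to 7
O moving scores +1; O passing scores -1

zugzwang((4,0,1), O) = False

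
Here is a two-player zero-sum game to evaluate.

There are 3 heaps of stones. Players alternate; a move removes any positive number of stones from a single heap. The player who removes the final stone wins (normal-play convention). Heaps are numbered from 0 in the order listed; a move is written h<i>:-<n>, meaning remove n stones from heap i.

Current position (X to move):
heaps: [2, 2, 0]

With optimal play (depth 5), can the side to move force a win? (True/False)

X winning at [(2,2,0)]: False

p1 X@[(2,2,0)]: h0:-1[(1,2,0)]-1* h0:-2[(0,2,0)]-1 h1:-1[(2,1,0)]-1 h1:-2[(2,0,0)]-1
p2 O@[(1,2,0)]: h0:-1[(0,2,0)]-1 h1:-1[(1,1,0)]+1* h1:-2[(1,0,0)]-1
p3 X@[(1,1,0)]: h0:-1[(0,1,0)]-1* h1:-1[(1,0,0)]-1
p4 O@[(0,1,0)]: h1:-1[(0,0,0)]+1*
p5 X@[(0,0,0)] terminal -1; root [(2,2,0)] d5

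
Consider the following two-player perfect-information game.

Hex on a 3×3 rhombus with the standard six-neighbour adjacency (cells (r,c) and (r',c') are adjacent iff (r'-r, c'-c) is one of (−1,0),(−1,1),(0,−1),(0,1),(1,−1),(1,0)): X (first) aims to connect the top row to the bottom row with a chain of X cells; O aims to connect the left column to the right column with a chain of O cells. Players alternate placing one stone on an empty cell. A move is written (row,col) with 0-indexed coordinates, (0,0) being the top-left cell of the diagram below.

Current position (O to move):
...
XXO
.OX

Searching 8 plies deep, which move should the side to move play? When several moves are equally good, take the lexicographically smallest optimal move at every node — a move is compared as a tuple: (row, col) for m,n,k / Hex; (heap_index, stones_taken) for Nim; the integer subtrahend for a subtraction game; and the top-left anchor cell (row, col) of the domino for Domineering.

O's best at [.../XXO/.OX]: (2,0)

ply 1, O at .../XXO/.OX | (0,0)=-1→O../XXO/.OX; (0,1)=-1→.O./XXO/.OX; (0,2)=-1→..O/XXO/.OX; (2,0)=+1→.../XXO/OOX*
ply 2: .../XXO/OOX is terminal -1 (X); from .../XXO/.OX depth 8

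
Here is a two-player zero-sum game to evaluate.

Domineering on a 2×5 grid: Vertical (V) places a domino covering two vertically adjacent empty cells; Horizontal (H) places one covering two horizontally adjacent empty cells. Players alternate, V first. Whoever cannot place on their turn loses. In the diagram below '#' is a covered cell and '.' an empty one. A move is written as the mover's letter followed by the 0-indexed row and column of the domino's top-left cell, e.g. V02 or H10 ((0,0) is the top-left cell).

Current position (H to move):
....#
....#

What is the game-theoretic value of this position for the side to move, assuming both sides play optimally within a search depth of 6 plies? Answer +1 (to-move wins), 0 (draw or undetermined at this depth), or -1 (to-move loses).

value(....#/....#, H) = +1

ply 1, H at ....#/....# | H00=-1→##..#/....#; H01=+1→.##.#/....#*; H02=-1→..###/....#; H10=-1→....#/##..#; H11=+1→....#/.##.#; H12=-1→....#/..###
ply 2, V at .##.#/....# | V00=-1→###.#/#...#*; V03=-1→.####/...##
ply 3, H at ###.#/#...# | H11=-1→###.#/###.#; H12=+1→###.#/#.###*
ply 4: ###.#/#.### is terminal -1 (V); from ....#/....# depth 6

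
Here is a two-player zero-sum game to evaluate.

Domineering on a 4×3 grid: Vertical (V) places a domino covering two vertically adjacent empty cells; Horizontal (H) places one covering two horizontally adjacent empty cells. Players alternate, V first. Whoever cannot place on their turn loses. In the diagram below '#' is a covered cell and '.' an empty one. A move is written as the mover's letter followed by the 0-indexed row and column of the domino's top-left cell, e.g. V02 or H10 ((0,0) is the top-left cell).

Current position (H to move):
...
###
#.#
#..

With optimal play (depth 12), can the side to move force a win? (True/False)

p1 H@[.../###/#.#/#..]: H00[##./###/#.#/#..]-1 H01[.##/###/#.#/#..]-1 H31[.../###/#.#/###]+1*
p2 V@[.../###/#.#/###] terminal -1; root [.../###/#.#/#..] d12

H winning at [.../###/#.#/#..]: True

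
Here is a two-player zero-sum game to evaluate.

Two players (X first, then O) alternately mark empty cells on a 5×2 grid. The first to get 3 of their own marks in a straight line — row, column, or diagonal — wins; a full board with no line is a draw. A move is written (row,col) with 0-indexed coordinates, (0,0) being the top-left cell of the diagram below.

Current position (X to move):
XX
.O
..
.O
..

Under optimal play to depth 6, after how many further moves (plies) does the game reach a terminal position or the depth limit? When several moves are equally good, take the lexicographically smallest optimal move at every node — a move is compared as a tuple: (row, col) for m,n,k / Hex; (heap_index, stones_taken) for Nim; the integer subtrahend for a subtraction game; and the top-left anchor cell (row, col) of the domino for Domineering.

PV length from [XX/.O/../.O/..]: 6 plies

ply 1, X at XX/.O/../.O/.. | (1,0)=-1→XX/XO/../.O/..; (2,0)=-1→XX/.O/X./.O/..; (2,1)=+0→XX/.O/.X/.O/..*; (3,0)=-1→XX/.O/../XO/..; (4,0)=-1→XX/.O/../.O/X.; (4,1)=-1→XX/.O/../.O/.X
ply 2, O at XX/.O/.X/.O/.. | (1,0)=+0→XX/OO/.X/.O/..*; (2,0)=+0→XX/.O/OX/.O/..; (3,0)=+0→XX/.O/.X/OO/..; (4,0)=+0→XX/.O/.X/.O/O.; (4,1)=+0→XX/.O/.X/.O/.O
ply 3, X at XX/OO/.X/.O/.. | (2,0)=+0→XX/OO/XX/.O/..*; (3,0)=+0→XX/OO/.X/XO/..; (4,0)=+0→XX/OO/.X/.O/X.; (4,1)=+0→XX/OO/.X/.O/.X
ply 4, O at XX/OO/XX/.O/.. | (3,0)=+0→XX/OO/XX/OO/..*; (4,0)=+0→XX/OO/XX/.O/O.; (4,1)=+0→XX/OO/XX/.O/.O
ply 5, X at XX/OO/XX/OO/.. | (4,0)=+0→XX/OO/XX/OO/X.*; (4,1)=+0→XX/OO/XX/OO/.X
ply 6, O at XX/OO/XX/OO/X. | (4,1)=+0→XX/OO/XX/OO/XO*
ply 7: XX/OO/XX/OO/XO is terminal +0 (X); from XX/.O/../.O/.. depth 6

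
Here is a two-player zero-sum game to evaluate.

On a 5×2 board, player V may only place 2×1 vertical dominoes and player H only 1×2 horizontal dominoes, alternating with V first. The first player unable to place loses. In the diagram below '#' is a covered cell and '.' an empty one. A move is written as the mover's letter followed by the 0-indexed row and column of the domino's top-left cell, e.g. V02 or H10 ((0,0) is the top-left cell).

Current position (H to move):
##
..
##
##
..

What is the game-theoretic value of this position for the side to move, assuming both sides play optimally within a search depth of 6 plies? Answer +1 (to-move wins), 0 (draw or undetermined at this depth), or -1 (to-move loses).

ply 1, H at ##/../##/##/.. | H10=+1→##/##/##/##/..*; H40=+1→##/../##/##/##
ply 2: ##/##/##/##/.. is terminal -1 (V); from ##/../##/##/.. depth 6

value(##/../##/##/.., H) = +1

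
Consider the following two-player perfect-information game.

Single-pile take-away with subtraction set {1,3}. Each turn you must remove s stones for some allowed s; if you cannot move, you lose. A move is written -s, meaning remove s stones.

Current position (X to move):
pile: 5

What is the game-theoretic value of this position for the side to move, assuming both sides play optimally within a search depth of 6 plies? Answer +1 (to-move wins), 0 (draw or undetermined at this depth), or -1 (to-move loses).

p1 X@[5]: -1[4]+1* -3[2]+1
p2 O@[4]: -1[3]-1* -3[1]-1
p3 X@[3]: -1[2]+1* -3[0]+1
p4 O@[2]: -1[1]-1*
p5 X@[1]: -1[0]+1*
p6 O@[0] terminal -1; root [5] d6

value(5, X) = +1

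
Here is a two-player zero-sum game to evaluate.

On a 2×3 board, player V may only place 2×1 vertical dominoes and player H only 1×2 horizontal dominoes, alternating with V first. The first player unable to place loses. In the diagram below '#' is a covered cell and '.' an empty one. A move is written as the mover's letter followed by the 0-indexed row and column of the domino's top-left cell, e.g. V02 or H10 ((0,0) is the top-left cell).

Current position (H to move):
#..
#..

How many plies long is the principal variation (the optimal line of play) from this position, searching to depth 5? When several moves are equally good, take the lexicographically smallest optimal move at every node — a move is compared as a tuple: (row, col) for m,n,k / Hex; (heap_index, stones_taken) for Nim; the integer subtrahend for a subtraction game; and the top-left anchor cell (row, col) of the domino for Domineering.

PV length from [#../#..]: 1 ply

p1 H@[#../#..]: H01[###/#..]+1* H11[#../###]+1
p2 V@[###/#..] terminal -1; root [#../#..] d5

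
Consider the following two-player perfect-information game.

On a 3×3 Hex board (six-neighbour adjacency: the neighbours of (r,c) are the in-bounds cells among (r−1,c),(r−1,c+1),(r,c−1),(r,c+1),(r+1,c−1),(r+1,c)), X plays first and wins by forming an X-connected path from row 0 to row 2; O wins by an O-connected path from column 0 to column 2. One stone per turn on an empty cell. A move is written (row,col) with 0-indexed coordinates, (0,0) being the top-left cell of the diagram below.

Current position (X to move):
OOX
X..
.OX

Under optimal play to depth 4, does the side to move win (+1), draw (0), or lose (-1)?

value(OOX/X../.OX, X) = +1

[OOX/X../.OX] X move#1: (1,1):+1/OOX/XX./.OX*, (1,2):+1/OOX/X.X/.OX, (2,0):+1/OOX/X../XOX
[OOX/XX./.OX] O move#2: (1,2):-1/OOX/XXO/.OX*, (2,0):-1/OOX/XX./OOX
[OOX/XXO/.OX] X move#3: (2,0):+1/OOX/XXO/XOX*
[OOX/XXO/XOX] end (terminal -1, O#4); searched OOX/X../.OX to 4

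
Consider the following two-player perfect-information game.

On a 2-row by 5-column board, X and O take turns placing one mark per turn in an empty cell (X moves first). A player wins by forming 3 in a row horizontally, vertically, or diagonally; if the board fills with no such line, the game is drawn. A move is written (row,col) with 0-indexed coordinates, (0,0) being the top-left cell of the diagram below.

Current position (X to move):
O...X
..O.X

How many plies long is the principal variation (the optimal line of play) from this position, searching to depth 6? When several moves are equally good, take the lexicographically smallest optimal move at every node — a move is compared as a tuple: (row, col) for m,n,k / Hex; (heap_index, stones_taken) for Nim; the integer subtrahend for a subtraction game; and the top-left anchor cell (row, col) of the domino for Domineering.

p1 X@[O...X/..O.X]: (0,1)[OX..X/..O.X]-1 (0,2)[O.X.X/..O.X]+0* (0,3)[O..XX/..O.X]-1 (1,0)[O...X/X.O.X]+0 (1,1)[O...X/.XO.X]+0 (1,3)[O...X/..OXX]+0
p2 O@[O.X.X/..O.X]: (0,1)[OOX.X/..O.X]-1 (0,3)[O.XOX/..O.X]+0* (1,0)[O.X.X/O.O.X]-1 (1,1)[O.X.X/.OO.X]-1 (1,3)[O.X.X/..OOX]-1
p3 X@[O.XOX/..O.X]: (0,1)[OXXOX/..O.X]-1 (1,0)[O.XOX/X.O.X]+0* (1,1)[O.XOX/.XO.X]+0 (1,3)[O.XOX/..OXX]+0
p4 O@[O.XOX/X.O.X]: (0,1)[OOXOX/X.O.X]+0* (1,1)[O.XOX/XOO.X]+0 (1,3)[O.XOX/X.OOX]+0
p5 X@[OOXOX/X.O.X]: (1,1)[OOXOX/XXO.X]+0* (1,3)[OOXOX/X.OXX]+0
p6 O@[OOXOX/XXO.X]: (1,3)[OOXOX/XXOOX]+0*
p7 X@[OOXOX/XXOOX] terminal +0; root [O...X/..O.X] d6

PV length from [O...X/..O.X]: 6 plies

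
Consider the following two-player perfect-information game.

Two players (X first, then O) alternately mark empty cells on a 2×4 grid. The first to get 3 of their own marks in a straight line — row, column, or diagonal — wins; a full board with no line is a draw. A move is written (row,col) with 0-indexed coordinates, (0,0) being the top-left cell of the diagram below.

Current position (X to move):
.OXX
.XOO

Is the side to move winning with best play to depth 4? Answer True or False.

[.OXX/.XOO] X move#1: (0,0):+0/XOXX/.XOO*, (1,0):+0/.OXX/XXOO
[XOXX/.XOO] O move#2: (1,0):+0/XOXX/OXOO*
[XOXX/OXOO] end (terminal +0, X#3); searched .OXX/.XOO to 4

X winning at [.OXX/.XOO]: False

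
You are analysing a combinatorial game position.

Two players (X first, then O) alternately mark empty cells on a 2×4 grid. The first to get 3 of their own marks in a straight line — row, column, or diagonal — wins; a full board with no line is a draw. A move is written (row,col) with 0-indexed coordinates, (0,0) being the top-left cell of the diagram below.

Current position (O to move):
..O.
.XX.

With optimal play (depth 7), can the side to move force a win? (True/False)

ply 1, O at ..O./.XX. | (0,0)=-1→O.O./.XX.*; (0,1)=-1→.OO./.XX.; (0,3)=-1→..OO/.XX.; (1,0)=-1→..O./OXX.; (1,3)=-1→..O./.XXO
ply 2, X at O.O./.XX. | (0,1)=+1→OXO./.XX.*; (0,3)=-1→O.OX/.XX.; (1,0)=+1→O.O./XXX.; (1,3)=+1→O.O./.XXX
ply 3, O at OXO./.XX. | (0,3)=-1→OXOO/.XX.*; (1,0)=-1→OXO./OXX.; (1,3)=-1→OXO./.XXO
ply 4, X at OXOO/.XX. | (1,0)=+1→OXOO/XXX.*; (1,3)=+1→OXOO/.XXX
ply 5: OXOO/XXX. is terminal -1 (O); from ..O./.XX. depth 7

O winning at [..O./.XX.]: False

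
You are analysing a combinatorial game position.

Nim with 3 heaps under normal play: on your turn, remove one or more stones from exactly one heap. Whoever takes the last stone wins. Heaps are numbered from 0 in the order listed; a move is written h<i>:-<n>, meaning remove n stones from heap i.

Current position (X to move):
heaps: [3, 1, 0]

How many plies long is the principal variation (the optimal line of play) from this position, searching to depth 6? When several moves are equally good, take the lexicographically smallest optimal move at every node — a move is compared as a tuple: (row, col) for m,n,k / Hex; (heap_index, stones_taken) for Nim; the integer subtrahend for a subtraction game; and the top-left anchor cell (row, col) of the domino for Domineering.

p1 X@[(3,1,0)]: h0:-1[(2,1,0)]-1 h0:-2[(1,1,0)]+1* h0:-3[(0,1,0)]-1 h1:-1[(3,0,0)]-1
p2 O@[(1,1,0)]: h0:-1[(0,1,0)]-1* h1:-1[(1,0,0)]-1
p3 X@[(0,1,0)]: h1:-1[(0,0,0)]+1*
p4 O@[(0,0,0)] terminal -1; root [(3,1,0)] d6

PV length from [(3,1,0)]: 3 plies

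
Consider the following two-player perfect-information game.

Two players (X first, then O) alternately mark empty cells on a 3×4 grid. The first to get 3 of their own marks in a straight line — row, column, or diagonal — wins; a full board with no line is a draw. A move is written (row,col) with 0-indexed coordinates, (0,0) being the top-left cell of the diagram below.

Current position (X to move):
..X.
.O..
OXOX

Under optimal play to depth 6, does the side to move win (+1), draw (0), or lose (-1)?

ply 1, X at ..X./.O../OXOX | (0,0)=+1→X.X./.O../OXOX*; (0,1)=-1→.XX./.O../OXOX; (0,3)=-1→..XX/.O../OXOX; (1,0)=-1→..X./XO../OXOX; (1,2)=-1→..X./.OX./OXOX; (1,3)=-1→..X./.O.X/OXOX
ply 2, O at X.X./.O../OXOX | (0,1)=-1→XOX./.O../OXOX*; (0,3)=-1→X.XO/.O../OXOX; (1,0)=-1→X.X./OO../OXOX; (1,2)=-1→X.X./.OO./OXOX; (1,3)=-1→X.X./.O.O/OXOX
ply 3, X at XOX./.O../OXOX | (0,3)=+1→XOXX/.O../OXOX*; (1,0)=+0→XOX./XO../OXOX; (1,2)=+0→XOX./.OX./OXOX; (1,3)=+0→XOX./.O.X/OXOX
ply 4, O at XOXX/.O../OXOX | (1,0)=-1→XOXX/OO../OXOX*; (1,2)=-1→XOXX/.OO./OXOX; (1,3)=-1→XOXX/.O.O/OXOX
ply 5, X at XOXX/OO../OXOX | (1,2)=+1→XOXX/OOX./OXOX*; (1,3)=+1→XOXX/OO.X/OXOX
ply 6: XOXX/OOX./OXOX is terminal -1 (O); from ..X./.O../OXOX depth 6

value(..X./.O../OXOX, X) = +1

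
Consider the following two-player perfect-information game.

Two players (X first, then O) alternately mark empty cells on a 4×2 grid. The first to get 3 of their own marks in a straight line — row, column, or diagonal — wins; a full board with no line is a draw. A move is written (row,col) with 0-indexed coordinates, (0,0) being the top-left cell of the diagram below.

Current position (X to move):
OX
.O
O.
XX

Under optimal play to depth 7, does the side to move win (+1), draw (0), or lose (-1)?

p1 X@[OX/.O/O./XX]: (1,0)[OX/XO/O./XX]+0* (2,1)[OX/.O/OX/XX]-1
p2 O@[OX/XO/O./XX]: (2,1)[OX/XO/OO/XX]+0*
p3 X@[OX/XO/OO/XX] terminal +0; root [OX/.O/O./XX] d7

value(OX/.O/O./XX, X) = 0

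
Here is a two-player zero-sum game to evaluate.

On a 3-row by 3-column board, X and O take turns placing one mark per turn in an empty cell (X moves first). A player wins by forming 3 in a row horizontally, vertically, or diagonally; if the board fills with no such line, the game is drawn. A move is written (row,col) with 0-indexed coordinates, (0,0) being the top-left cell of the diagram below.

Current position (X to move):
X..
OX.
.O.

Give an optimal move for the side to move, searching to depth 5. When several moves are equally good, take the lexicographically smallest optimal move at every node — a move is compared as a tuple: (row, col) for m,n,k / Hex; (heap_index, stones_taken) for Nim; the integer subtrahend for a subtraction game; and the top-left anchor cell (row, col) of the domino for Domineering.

ply 1, X at X../OX./.O. | (0,1)=+1→XX./OX./.O.*; (0,2)=+1→X.X/OX./.O.; (1,2)=+0→X../OXX/.O.; (2,0)=+1→X../OX./XO.; (2,2)=+1→X../OX./.OX
ply 2, O at XX./OX./.O. | (0,2)=-1→XXO/OX./.O.*; (1,2)=-1→XX./OXO/.O.; (2,0)=-1→XX./OX./OO.; (2,2)=-1→XX./OX./.OO
ply 3, X at XXO/OX./.O. | (1,2)=+0→XXO/OXX/.O.; (2,0)=+0→XXO/OX./XO.; (2,2)=+1→XXO/OX./.OX*
ply 4: XXO/OX./.OX is terminal -1 (O); from X../OX./.O. depth 5

X's best at [X../OX./.O.]: (0,1)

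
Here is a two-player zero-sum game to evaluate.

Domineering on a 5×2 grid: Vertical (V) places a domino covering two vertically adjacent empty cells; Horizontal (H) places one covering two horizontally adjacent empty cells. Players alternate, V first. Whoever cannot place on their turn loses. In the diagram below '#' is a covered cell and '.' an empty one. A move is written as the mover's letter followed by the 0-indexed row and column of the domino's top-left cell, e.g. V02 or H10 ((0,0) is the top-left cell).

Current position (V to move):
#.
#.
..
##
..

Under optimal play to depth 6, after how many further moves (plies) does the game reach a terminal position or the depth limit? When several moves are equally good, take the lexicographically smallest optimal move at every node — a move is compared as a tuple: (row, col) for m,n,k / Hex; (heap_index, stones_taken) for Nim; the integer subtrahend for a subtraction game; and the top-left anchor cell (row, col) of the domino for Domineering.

[#./#./../##/..] V move#1: V01:-1/##/##/../##/..*, V11:-1/#./##/.#/##/..
[##/##/../##/..] H move#2: H20:+1/##/##/##/##/..*, H40:+1/##/##/../##/##
[##/##/##/##/..] end (terminal -1, V#3); searched #./#./../##/.. to 6

PV length from [#./#./../##/..]: 2 plies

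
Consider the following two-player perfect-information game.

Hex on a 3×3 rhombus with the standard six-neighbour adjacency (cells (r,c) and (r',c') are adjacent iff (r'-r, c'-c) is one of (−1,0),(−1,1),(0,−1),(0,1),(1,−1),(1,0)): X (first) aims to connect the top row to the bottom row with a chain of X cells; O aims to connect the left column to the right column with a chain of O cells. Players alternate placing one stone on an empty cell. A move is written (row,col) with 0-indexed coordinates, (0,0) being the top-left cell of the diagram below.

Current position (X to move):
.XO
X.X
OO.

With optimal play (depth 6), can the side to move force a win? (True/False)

X winning at [.XO/X.X/OO.]: False

ply 1, X at .XO/X.X/OO. | (0,0)=-1→XXO/X.X/OO.*; (1,1)=-1→.XO/XXX/OO.; (2,2)=-1→.XO/X.X/OOX
ply 2, O at XXO/X.X/OO. | (1,1)=+1→XXO/XOX/OO.*; (2,2)=+1→XXO/X.X/OOO
ply 3: XXO/XOX/OO. is terminal -1 (X); from .XO/X.X/OO. depth 6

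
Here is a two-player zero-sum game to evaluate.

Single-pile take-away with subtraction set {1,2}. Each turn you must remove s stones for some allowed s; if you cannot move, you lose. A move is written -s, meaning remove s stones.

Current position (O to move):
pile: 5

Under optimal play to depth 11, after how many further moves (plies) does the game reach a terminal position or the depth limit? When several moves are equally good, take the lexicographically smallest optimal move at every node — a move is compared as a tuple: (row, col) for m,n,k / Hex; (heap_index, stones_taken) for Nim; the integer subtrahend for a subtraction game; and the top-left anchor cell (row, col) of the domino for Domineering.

[5] O move#1: -1:-1/4, -2:+1/3*
[3] X move#2: -1:-1/2*, -2:-1/1
[2] O move#3: -1:-1/1, -2:+1/0*
[0] end (terminal -1, X#4); searched 5 to 11

PV length from [5]: 3 plies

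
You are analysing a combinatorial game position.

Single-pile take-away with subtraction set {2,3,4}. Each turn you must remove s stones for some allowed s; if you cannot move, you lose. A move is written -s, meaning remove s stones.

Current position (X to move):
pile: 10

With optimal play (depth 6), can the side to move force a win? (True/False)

ply 1, X at 10 | -2=-1→8; -3=+1→7*; -4=+1→6
ply 2, O at 7 | -2=-1→5*; -3=-1→4; -4=-1→3
ply 3, X at 5 | -2=-1→3; -3=-1→2; -4=+1→1*
ply 4: 1 is terminal -1 (O); from 10 depth 6

X winning at [10]: True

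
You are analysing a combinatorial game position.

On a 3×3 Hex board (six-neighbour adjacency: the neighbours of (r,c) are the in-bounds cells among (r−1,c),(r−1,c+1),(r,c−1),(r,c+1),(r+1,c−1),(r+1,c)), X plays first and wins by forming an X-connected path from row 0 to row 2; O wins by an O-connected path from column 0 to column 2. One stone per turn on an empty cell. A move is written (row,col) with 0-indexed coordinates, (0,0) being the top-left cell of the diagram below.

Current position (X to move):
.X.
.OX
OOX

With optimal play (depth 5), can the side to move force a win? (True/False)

ply 1, X at .X./.OX/OOX | (0,0)=-1→XX./.OX/OOX; (0,2)=+1→.XX/.OX/OOX*; (1,0)=-1→.X./XOX/OOX
ply 2: .XX/.OX/OOX is terminal -1 (O); from .X./.OX/OOX depth 5

X winning at [.X./.OX/OOX]: True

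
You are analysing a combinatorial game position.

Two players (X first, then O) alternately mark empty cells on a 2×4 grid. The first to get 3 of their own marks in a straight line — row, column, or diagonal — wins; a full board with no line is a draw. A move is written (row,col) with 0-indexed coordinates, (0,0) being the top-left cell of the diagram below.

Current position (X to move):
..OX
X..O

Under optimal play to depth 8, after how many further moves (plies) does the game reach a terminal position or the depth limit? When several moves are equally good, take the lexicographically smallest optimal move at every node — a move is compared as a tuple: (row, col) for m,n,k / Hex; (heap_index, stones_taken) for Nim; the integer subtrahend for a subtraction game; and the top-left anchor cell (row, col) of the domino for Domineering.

PV length from [..OX/X..O]: 4 plies

p1 X@[..OX/X..O]: (0,0)[X.OX/X..O]+0* (0,1)[.XOX/X..O]+0 (1,1)[..OX/XX.O]+0 (1,2)[..OX/X.XO]+0
p2 O@[X.OX/X..O]: (0,1)[XOOX/X..O]+0* (1,1)[X.OX/XO.O]+0 (1,2)[X.OX/X.OO]+0
p3 X@[XOOX/X..O]: (1,1)[XOOX/XX.O]+0* (1,2)[XOOX/X.XO]+0
p4 O@[XOOX/XX.O]: (1,2)[XOOX/XXOO]+0*
p5 X@[XOOX/XXOO] terminal +0; root [..OX/X..O] d8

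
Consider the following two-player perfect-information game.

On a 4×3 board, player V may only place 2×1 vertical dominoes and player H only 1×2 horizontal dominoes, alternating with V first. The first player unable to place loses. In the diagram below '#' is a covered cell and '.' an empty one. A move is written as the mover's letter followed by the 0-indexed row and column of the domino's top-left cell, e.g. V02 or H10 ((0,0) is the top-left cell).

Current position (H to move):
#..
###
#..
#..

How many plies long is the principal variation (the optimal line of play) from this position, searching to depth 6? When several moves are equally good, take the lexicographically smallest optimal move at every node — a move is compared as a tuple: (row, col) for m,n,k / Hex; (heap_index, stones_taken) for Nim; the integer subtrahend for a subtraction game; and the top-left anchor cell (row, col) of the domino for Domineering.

p1 H@[#../###/#../#..]: H01[###/###/#../#..]-1 H21[#../###/###/#..]+1* H31[#../###/#../###]+1
p2 V@[#../###/###/#..] terminal -1; root [#../###/#../#..] d6

PV length from [#../###/#../#..]: 1 ply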